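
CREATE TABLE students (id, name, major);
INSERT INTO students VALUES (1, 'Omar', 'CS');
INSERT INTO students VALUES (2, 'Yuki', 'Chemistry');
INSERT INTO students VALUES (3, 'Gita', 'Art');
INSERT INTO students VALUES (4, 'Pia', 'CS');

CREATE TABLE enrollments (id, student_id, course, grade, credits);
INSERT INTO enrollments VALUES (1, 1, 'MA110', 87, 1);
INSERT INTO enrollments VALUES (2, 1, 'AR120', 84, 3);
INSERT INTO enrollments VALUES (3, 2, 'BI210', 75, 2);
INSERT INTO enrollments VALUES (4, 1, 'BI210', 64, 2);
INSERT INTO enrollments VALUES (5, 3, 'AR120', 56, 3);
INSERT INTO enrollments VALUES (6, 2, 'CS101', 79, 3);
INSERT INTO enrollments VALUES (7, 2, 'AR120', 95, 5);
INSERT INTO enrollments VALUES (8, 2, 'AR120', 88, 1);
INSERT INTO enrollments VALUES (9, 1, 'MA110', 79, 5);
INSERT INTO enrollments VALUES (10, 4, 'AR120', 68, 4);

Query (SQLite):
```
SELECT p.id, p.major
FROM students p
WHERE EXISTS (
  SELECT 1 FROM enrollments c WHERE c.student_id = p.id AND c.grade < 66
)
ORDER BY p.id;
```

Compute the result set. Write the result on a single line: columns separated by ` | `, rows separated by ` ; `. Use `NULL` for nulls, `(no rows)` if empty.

1 | CS ; 3 | Art

For each students row, check whether any enrollments with matching student_id has grade < 66.
Keep rows where that is true.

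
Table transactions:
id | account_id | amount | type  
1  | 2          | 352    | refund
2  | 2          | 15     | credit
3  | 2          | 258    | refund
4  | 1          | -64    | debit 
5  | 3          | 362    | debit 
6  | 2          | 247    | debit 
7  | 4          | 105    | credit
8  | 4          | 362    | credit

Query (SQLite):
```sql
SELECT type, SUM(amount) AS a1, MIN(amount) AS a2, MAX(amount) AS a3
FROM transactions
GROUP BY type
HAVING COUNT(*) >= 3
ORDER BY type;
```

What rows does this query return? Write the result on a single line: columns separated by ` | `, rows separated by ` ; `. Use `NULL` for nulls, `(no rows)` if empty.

credit | 482 | 15 | 362 ; debit | 545 | -64 | 362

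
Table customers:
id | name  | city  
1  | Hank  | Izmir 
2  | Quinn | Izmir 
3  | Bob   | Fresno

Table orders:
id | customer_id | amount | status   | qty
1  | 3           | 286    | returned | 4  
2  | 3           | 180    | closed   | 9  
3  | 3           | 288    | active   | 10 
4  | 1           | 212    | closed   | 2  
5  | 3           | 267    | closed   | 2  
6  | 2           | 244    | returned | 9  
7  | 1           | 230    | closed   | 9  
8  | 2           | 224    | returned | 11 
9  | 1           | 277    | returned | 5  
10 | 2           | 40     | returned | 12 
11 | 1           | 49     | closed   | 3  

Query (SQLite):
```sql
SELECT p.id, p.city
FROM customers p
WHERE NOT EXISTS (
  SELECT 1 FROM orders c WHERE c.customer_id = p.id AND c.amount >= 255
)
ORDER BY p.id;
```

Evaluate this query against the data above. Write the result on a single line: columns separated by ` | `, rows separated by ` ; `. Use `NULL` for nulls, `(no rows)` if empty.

2 | Izmir

For each customers row, check whether any orders with matching customer_id has amount >= 255.
Keep rows where that is false.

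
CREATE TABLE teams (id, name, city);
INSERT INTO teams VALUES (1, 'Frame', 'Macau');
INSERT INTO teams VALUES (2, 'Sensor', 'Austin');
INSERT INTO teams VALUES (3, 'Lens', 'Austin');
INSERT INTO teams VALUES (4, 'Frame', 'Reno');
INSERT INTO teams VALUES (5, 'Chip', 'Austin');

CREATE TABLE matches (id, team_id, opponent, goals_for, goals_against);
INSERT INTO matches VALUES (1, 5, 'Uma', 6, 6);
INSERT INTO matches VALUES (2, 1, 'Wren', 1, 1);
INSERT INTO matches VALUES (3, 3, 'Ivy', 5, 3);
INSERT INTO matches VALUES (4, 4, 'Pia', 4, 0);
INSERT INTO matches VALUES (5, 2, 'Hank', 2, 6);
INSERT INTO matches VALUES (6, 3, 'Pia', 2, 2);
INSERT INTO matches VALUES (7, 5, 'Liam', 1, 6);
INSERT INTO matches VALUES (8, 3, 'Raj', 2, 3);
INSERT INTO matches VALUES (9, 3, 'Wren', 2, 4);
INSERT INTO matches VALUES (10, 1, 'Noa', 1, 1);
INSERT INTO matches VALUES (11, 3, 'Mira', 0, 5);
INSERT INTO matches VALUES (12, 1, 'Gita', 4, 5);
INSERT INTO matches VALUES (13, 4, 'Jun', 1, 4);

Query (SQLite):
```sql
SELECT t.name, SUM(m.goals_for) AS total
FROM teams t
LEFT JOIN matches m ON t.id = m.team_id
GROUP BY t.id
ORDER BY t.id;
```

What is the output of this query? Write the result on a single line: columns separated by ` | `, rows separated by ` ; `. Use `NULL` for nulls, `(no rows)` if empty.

LEFT JOIN keeps every teams row; unmatched ones get NULL for matches columns.
Group by teams.id and compute SUM(m.goals_for). SUM over an all-NULL group is NULL.
  1: ids {2, 10, 12} → SUM(m.goals_for)=6
  2: ids {5} → SUM(m.goals_for)=2
  3: ids {3, 6, 8, 9, 11} → SUM(m.goals_for)=11
  4: ids {4, 13} → SUM(m.goals_for)=5
  5: ids {1, 7} → SUM(m.goals_for)=7

Frame | 6 ; Sensor | 2 ; Lens | 11 ; Frame | 5 ; Chip | 7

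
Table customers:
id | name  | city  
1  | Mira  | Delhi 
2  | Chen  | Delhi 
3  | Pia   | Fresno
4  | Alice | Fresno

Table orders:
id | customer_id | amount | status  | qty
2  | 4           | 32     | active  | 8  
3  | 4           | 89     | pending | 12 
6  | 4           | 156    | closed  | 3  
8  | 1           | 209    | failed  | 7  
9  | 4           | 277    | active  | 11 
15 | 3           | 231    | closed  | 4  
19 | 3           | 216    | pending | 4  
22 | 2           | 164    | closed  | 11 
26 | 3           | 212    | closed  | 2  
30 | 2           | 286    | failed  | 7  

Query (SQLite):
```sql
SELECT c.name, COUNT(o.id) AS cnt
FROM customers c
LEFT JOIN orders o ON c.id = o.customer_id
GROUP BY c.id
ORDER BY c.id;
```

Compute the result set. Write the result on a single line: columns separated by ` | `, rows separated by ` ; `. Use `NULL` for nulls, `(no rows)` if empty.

LEFT JOIN keeps every customers row; unmatched ones get NULL for orders columns.
Group by customers.id and compute COUNT(o.id). COUNT(col) of an all-NULL group is 0.
  1: ids {8} → COUNT(o.id)=1
  2: ids {22, 30} → COUNT(o.id)=2
  3: ids {15, 19, 26} → COUNT(o.id)=3
  4: ids {2, 3, 6, 9} → COUNT(o.id)=4

Mira | 1 ; Chen | 2 ; Pia | 3 ; Alice | 4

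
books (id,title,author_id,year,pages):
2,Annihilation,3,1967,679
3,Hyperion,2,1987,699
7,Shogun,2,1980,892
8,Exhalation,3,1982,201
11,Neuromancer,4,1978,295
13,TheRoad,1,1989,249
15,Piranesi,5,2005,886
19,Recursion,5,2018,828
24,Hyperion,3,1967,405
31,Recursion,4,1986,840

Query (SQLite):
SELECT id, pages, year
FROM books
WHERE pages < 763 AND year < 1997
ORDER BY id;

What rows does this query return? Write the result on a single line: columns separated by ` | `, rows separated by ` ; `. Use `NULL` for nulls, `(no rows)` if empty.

2 | 679 | 1967 ; 3 | 699 | 1987 ; 8 | 201 | 1982 ; 11 | 295 | 1978 ; 13 | 249 | 1989 ; 24 | 405 | 1967

pages < 763: ids {2, 3, 8, 11, 13, 24}
year < 1997: ids {2, 3, 7, 8, 11, 13, 24, 31}
Combine with AND.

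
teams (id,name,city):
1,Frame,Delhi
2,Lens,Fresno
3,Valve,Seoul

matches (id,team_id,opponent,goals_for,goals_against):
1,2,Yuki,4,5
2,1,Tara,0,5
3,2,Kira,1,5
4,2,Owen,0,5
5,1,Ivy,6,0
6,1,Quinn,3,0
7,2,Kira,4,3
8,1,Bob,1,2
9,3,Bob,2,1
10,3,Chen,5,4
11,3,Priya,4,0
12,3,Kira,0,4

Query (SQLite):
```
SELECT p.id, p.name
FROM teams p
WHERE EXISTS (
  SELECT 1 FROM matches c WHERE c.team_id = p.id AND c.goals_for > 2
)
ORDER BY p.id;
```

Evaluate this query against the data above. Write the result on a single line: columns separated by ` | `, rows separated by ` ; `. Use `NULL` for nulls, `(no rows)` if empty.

1 | Frame ; 2 | Lens ; 3 | Valve

For each teams row, check whether any matches with matching team_id has goals_for > 2.
Keep rows where that is true.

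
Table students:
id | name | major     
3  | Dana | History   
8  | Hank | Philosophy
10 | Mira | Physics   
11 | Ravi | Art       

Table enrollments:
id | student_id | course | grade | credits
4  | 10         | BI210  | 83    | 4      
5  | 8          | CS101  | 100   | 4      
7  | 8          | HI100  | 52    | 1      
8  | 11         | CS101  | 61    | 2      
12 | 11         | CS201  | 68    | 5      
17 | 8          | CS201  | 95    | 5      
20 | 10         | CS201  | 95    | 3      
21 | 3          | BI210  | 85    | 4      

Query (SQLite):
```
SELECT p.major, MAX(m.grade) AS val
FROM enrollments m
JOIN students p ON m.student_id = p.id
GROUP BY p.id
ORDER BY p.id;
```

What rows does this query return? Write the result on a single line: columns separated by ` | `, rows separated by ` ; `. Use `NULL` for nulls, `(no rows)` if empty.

Join each enrollments row to its students via student_id.
Group joined rows by students.id; compute MAX(m.grade) per group.
  3: ids {21} → MAX(m.grade)=85
  8: ids {5, 7, 17} → MAX(m.grade)=100
  10: ids {4, 20} → MAX(m.grade)=95
  11: ids {8, 12} → MAX(m.grade)=68

History | 85 ; Philosophy | 100 ; Physics | 95 ; Art | 68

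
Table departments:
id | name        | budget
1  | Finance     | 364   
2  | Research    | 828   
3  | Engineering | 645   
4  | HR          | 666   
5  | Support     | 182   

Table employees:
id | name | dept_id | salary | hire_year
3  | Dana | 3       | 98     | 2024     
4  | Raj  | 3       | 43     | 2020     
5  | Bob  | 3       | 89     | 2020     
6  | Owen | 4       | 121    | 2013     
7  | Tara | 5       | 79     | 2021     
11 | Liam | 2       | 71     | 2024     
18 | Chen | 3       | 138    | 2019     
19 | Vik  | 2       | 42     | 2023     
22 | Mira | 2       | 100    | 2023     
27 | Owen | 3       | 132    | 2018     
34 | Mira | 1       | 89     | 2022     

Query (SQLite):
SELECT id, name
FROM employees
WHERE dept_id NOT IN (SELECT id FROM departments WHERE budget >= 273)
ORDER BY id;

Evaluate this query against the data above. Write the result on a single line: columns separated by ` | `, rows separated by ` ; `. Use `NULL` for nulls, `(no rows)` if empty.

Inner query: departments.id where budget >= 273.
Outer: keep employees rows whose dept_id is not in that set.
Inner query → {1, 2, 3, 4}

7 | Tara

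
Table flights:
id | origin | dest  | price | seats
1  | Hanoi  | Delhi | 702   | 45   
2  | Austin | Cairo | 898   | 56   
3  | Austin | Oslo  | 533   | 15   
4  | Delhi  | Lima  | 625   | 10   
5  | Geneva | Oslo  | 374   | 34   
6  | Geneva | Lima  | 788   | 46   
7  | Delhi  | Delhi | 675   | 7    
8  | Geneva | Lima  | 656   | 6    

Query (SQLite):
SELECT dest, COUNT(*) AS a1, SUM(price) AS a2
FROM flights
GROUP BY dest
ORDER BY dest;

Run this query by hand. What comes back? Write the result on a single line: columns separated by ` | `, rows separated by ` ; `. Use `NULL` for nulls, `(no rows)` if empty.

Cairo | 1 | 898 ; Delhi | 2 | 1377 ; Lima | 3 | 2069 ; Oslo | 2 | 907

Group flights by dest.
Per group compute: COUNT(*), SUM(price).
  Cairo: ids {2} → COUNT(*)=1, SUM(price)=898
  Delhi: ids {1, 7} → COUNT(*)=2, SUM(price)=1377
  Lima: ids {4, 6, 8} → COUNT(*)=3, SUM(price)=2069
  Oslo: ids {3, 5} → COUNT(*)=2, SUM(price)=907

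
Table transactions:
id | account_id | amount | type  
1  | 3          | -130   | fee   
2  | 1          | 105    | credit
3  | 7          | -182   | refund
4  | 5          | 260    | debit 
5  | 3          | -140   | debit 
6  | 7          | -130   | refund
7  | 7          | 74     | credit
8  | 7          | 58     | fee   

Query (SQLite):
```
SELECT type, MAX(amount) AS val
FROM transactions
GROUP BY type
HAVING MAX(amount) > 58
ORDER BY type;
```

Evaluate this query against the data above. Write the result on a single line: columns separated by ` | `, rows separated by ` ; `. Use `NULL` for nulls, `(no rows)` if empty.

Partition transactions by type; compute MAX(amount) within each group.
HAVING: keep groups where MAX(amount) > 58.
  credit: ids {2, 7} → MAX(amount)=105
  debit: ids {4, 5} → MAX(amount)=260
  fee: ids {1, 8} → MAX(amount)=58
  refund: ids {3, 6} → MAX(amount)=-130

credit | 105 ; debit | 260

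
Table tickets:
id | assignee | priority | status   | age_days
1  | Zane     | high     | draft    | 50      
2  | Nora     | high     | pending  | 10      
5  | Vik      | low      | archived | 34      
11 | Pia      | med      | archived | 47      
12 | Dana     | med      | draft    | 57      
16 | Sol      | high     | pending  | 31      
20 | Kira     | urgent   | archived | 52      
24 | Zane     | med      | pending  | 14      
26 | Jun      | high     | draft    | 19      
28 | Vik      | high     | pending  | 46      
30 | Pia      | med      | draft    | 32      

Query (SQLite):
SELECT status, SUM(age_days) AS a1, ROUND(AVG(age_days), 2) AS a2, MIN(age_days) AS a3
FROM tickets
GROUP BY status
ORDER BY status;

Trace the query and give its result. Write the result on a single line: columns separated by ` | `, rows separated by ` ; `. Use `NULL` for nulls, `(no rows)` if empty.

Group tickets by status.
Per group compute: SUM(age_days), ROUND(AVG(age_days), 2), MIN(age_days).
  archived: ids {5, 11, 20} → SUM(age_days)=133, ROUND(AVG(age_days), 2)=44.33, MIN(age_days)=34
  draft: ids {1, 12, 26, 30} → SUM(age_days)=158, ROUND(AVG(age_days), 2)=39.5, MIN(age_days)=19
  pending: ids {2, 16, 24, 28} → SUM(age_days)=101, ROUND(AVG(age_days), 2)=25.25, MIN(age_days)=10

archived | 133 | 44.33 | 34 ; draft | 158 | 39.5 | 19 ; pending | 101 | 25.25 | 10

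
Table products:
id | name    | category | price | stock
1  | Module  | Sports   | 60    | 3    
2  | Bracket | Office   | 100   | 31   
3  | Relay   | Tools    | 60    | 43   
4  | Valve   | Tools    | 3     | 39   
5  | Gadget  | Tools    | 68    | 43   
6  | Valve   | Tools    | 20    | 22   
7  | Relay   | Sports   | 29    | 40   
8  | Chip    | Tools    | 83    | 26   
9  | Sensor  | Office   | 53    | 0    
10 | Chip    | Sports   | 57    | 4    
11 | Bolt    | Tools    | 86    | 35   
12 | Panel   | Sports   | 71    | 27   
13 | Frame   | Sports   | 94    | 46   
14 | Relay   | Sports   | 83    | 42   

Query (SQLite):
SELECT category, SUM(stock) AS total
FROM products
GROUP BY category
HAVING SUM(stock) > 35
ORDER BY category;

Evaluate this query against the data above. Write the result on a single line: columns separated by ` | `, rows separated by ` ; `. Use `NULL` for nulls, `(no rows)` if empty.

Sports | 162 ; Tools | 208

Partition products by category; compute SUM(stock) within each group.
HAVING: keep groups where SUM(stock) > 35.
  Office: ids {2, 9} → SUM(stock)=31
  Sports: ids {1, 7, 10, 12, 13, 14} → SUM(stock)=162
  Tools: ids {3, 4, 5, 6, 8, 11} → SUM(stock)=208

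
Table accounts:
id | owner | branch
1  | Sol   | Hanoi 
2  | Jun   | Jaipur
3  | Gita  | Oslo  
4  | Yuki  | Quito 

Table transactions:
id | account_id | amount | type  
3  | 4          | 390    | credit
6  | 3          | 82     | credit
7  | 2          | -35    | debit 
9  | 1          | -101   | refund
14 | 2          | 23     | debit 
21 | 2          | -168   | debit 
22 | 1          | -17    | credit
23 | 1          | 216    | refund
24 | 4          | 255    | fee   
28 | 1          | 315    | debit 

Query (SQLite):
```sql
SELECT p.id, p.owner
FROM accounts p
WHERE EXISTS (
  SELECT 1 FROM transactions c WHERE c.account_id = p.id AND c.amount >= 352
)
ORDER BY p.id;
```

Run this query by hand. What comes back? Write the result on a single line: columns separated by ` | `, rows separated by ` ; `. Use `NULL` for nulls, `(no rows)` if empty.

For each accounts row, check whether any transactions with matching account_id has amount >= 352.
Keep rows where that is true.

4 | Yuki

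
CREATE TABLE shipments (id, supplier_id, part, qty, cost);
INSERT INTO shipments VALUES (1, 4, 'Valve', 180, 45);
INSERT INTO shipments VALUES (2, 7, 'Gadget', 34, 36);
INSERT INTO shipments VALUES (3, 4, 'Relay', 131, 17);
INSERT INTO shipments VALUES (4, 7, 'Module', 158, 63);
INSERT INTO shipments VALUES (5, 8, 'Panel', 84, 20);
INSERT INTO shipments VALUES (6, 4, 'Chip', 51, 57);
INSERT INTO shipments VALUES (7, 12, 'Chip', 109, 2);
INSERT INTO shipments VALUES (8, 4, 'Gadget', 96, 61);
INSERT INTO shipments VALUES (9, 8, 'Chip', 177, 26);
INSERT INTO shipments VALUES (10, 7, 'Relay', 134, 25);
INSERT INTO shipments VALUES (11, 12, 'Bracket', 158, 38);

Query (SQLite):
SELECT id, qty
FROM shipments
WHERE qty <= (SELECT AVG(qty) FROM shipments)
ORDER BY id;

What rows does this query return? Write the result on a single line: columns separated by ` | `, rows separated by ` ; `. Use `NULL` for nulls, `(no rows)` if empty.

2 | 34 ; 5 | 84 ; 6 | 51 ; 7 | 109 ; 8 | 96

Scalar subquery: AVG(qty) over all shipments rows = 119.272727 (≈; comparison uses full precision).
Keep rows where qty <= that value.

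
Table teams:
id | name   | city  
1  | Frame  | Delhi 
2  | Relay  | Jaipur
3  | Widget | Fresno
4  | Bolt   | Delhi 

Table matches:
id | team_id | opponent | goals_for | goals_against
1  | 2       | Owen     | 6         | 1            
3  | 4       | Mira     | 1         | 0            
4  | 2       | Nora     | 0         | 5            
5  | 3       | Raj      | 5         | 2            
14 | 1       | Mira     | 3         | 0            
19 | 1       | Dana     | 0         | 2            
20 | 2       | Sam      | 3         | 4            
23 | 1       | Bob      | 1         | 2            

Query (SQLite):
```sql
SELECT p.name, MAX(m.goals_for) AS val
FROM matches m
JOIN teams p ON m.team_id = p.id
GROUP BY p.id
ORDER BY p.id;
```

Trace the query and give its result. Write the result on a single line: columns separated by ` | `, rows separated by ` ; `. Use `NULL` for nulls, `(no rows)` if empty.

Join each matches row to its teams via team_id.
Group joined rows by teams.id; compute MAX(m.goals_for) per group.
  1: ids {14, 19, 23} → MAX(m.goals_for)=3
  2: ids {1, 4, 20} → MAX(m.goals_for)=6
  3: ids {5} → MAX(m.goals_for)=5
  4: ids {3} → MAX(m.goals_for)=1

Frame | 3 ; Relay | 6 ; Widget | 5 ; Bolt | 1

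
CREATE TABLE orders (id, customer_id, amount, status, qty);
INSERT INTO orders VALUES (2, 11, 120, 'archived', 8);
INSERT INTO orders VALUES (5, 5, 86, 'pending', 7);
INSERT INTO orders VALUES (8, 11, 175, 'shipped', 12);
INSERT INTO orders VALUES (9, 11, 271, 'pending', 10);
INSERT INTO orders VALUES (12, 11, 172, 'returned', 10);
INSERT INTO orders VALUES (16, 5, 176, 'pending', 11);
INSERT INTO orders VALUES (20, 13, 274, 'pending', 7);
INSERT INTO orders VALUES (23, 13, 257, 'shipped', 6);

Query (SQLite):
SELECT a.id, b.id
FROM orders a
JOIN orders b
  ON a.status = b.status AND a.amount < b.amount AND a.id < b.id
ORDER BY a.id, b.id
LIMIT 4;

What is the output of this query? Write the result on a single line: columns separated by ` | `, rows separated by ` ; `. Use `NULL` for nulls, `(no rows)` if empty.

Pairs (a,b) with same status, a.amount < b.amount, a.id < b.id.
status groups: archived:{2} pending:{5,9,16,20} returned:{12} shipped:{8,23}
Ordered by (a.id, b.id); first 4.

5 | 9 ; 5 | 16 ; 5 | 20 ; 8 | 23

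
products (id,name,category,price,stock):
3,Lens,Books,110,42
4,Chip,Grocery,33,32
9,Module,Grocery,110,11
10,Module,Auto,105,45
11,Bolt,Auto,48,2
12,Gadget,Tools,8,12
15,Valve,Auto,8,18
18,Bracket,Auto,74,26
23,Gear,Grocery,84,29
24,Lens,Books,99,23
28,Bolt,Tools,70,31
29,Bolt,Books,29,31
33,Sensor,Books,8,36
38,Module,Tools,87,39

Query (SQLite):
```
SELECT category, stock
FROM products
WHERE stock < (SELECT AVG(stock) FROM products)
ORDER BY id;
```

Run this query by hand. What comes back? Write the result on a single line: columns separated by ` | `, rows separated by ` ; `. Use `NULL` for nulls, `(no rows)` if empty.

Scalar subquery: AVG(stock) over all products rows = 26.928571 (≈; comparison uses full precision).
Keep rows where stock < that value.

Grocery | 11 ; Auto | 2 ; Tools | 12 ; Auto | 18 ; Auto | 26 ; Books | 23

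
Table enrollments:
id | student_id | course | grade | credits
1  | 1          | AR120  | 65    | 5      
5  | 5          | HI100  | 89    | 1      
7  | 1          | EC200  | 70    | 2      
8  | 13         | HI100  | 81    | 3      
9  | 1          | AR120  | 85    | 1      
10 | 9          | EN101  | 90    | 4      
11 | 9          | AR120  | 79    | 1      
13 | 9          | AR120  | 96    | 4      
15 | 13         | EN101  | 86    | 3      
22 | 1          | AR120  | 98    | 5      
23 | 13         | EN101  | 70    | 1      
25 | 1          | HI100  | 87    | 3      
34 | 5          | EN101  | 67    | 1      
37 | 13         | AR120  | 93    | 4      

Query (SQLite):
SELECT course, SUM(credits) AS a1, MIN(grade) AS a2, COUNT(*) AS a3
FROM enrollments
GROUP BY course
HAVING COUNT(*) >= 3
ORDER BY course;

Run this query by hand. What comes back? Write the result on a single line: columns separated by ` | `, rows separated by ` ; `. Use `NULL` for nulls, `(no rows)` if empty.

AR120 | 20 | 65 | 6 ; EN101 | 9 | 67 | 4 ; HI100 | 7 | 81 | 3

Group enrollments by course.
Per group compute: SUM(credits), MIN(grade), COUNT(*).
HAVING: drop groups with fewer than 3 rows.
  AR120: ids {1, 9, 11, 13, 22, 37} → SUM(credits)=20, MIN(grade)=65, COUNT(*)=6
  EC200: ids {7} → SUM(credits)=2, MIN(grade)=70, COUNT(*)=1
  EN101: ids {10, 15, 23, 34} → SUM(credits)=9, MIN(grade)=67, COUNT(*)=4
  HI100: ids {5, 8, 25} → SUM(credits)=7, MIN(grade)=81, COUNT(*)=3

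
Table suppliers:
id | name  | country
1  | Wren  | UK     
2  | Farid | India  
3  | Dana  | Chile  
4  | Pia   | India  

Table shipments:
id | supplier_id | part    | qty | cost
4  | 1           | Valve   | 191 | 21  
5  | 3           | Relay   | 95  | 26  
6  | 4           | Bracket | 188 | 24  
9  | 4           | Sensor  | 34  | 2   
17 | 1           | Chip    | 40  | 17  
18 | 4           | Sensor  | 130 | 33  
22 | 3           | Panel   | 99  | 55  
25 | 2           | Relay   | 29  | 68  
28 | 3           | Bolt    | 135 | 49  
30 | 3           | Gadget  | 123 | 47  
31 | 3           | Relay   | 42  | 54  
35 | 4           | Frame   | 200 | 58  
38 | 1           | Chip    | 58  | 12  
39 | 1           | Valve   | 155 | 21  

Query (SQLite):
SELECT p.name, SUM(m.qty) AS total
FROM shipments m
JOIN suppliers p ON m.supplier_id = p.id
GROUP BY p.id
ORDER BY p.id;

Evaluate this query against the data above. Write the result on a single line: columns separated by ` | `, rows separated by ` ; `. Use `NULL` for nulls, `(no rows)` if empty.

Wren | 444 ; Farid | 29 ; Dana | 494 ; Pia | 552

Join each shipments row to its suppliers via supplier_id.
Group joined rows by suppliers.id; compute SUM(m.qty) per group.
  1: ids {4, 17, 38, 39} → SUM(m.qty)=444
  2: ids {25} → SUM(m.qty)=29
  3: ids {5, 22, 28, 30, 31} → SUM(m.qty)=494
  4: ids {6, 9, 18, 35} → SUM(m.qty)=552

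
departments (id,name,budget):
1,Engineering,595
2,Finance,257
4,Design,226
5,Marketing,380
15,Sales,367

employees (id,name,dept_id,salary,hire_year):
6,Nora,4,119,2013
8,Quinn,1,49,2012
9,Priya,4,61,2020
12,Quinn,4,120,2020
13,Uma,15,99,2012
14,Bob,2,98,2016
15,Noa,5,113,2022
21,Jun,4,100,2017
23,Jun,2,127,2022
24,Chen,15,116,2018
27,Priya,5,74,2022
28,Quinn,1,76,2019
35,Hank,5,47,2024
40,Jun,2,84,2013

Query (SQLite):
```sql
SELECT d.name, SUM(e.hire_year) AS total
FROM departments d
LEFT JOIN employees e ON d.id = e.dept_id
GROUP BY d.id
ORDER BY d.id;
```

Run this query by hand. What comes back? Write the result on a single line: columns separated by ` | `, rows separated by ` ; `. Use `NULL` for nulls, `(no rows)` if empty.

LEFT JOIN keeps every departments row; unmatched ones get NULL for employees columns.
Group by departments.id and compute SUM(e.hire_year). SUM over an all-NULL group is NULL.
  1: ids {8, 28} → SUM(e.hire_year)=4031
  2: ids {14, 23, 40} → SUM(e.hire_year)=6051
  4: ids {6, 9, 12, 21} → SUM(e.hire_year)=8070
  5: ids {15, 27, 35} → SUM(e.hire_year)=6068
  15: ids {13, 24} → SUM(e.hire_year)=4030

Engineering | 4031 ; Finance | 6051 ; Design | 8070 ; Marketing | 6068 ; Sales | 4030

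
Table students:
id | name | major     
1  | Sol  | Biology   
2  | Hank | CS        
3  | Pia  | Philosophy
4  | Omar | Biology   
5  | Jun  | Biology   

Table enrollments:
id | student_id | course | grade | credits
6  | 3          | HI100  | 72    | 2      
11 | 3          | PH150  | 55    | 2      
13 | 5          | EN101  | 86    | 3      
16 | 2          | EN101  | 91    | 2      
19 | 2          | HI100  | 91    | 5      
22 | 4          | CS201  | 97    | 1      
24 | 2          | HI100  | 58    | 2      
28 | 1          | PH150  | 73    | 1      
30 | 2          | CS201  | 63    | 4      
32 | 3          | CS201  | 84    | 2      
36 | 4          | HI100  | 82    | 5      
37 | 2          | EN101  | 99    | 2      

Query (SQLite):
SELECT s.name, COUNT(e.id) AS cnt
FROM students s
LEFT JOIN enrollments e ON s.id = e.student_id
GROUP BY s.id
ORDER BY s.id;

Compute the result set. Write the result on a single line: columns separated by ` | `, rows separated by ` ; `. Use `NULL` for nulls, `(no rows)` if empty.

LEFT JOIN keeps every students row; unmatched ones get NULL for enrollments columns.
Group by students.id and compute COUNT(e.id). COUNT(col) of an all-NULL group is 0.
  1: ids {28} → COUNT(e.id)=1
  2: ids {16, 19, 24, 30, 37} → COUNT(e.id)=5
  3: ids {6, 11, 32} → COUNT(e.id)=3
  4: ids {22, 36} → COUNT(e.id)=2
  5: ids {13} → COUNT(e.id)=1

Sol | 1 ; Hank | 5 ; Pia | 3 ; Omar | 2 ; Jun | 1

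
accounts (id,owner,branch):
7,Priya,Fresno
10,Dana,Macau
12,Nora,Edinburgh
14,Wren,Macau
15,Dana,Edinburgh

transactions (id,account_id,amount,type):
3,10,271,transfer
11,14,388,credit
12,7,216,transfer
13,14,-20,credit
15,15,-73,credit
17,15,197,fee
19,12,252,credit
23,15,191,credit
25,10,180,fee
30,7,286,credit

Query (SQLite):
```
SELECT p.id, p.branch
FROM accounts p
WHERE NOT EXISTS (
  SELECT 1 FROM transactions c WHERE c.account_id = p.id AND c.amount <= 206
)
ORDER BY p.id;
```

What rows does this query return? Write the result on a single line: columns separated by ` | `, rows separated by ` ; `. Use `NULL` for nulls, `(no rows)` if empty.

For each accounts row, check whether any transactions with matching account_id has amount <= 206.
Keep rows where that is false.

7 | Fresno ; 12 | Edinburgh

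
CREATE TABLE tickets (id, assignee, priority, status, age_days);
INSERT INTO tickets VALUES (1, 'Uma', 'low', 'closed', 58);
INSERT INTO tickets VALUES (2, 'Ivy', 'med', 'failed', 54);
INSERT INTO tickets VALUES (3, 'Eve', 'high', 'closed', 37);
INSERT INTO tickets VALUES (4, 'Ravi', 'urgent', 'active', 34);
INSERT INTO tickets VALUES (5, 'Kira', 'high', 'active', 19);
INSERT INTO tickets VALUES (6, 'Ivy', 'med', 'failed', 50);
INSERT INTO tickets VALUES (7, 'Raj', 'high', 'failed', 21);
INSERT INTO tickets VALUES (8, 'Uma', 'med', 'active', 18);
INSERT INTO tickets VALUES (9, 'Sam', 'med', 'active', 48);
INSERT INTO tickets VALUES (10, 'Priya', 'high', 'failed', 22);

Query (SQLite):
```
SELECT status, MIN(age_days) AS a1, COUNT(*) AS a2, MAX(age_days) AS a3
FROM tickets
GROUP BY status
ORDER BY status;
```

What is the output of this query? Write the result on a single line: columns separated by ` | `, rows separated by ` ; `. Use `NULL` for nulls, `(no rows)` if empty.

active | 18 | 4 | 48 ; closed | 37 | 2 | 58 ; failed | 21 | 4 | 54

Group tickets by status.
Per group compute: MIN(age_days), COUNT(*), MAX(age_days).
  active: ids {4, 5, 8, 9} → MIN(age_days)=18, COUNT(*)=4, MAX(age_days)=48
  closed: ids {1, 3} → MIN(age_days)=37, COUNT(*)=2, MAX(age_days)=58
  failed: ids {2, 6, 7, 10} → MIN(age_days)=21, COUNT(*)=4, MAX(age_days)=54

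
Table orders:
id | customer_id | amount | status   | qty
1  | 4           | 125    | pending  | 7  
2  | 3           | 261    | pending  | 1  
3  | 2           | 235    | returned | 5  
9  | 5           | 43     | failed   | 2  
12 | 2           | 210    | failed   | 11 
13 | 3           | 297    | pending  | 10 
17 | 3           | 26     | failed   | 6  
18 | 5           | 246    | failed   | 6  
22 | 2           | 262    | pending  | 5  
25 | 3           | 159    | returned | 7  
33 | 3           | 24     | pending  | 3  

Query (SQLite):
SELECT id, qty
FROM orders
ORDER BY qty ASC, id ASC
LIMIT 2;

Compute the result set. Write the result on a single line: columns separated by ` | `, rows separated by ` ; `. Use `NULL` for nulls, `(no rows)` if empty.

2 | 1 ; 9 | 2

Sort by qty asc, tiebreak id asc: (1, id=2), (2, id=9), (3, id=33), (5, id=3), (5, id=22) …. Take first 2.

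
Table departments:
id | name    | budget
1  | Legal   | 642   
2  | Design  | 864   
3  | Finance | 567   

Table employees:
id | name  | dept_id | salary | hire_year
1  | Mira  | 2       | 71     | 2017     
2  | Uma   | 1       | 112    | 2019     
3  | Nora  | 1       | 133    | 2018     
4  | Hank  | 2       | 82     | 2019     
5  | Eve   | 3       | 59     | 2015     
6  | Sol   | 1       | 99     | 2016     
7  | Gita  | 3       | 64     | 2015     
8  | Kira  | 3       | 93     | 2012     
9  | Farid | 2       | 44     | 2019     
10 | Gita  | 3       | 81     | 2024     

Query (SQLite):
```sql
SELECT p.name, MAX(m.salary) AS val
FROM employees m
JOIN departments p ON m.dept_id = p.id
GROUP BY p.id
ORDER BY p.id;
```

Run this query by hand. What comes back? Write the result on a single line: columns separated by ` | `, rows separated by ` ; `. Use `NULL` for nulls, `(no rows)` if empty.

Join each employees row to its departments via dept_id.
Group joined rows by departments.id; compute MAX(m.salary) per group.
  1: ids {2, 3, 6} → MAX(m.salary)=133
  2: ids {1, 4, 9} → MAX(m.salary)=82
  3: ids {5, 7, 8, 10} → MAX(m.salary)=93

Legal | 133 ; Design | 82 ; Finance | 93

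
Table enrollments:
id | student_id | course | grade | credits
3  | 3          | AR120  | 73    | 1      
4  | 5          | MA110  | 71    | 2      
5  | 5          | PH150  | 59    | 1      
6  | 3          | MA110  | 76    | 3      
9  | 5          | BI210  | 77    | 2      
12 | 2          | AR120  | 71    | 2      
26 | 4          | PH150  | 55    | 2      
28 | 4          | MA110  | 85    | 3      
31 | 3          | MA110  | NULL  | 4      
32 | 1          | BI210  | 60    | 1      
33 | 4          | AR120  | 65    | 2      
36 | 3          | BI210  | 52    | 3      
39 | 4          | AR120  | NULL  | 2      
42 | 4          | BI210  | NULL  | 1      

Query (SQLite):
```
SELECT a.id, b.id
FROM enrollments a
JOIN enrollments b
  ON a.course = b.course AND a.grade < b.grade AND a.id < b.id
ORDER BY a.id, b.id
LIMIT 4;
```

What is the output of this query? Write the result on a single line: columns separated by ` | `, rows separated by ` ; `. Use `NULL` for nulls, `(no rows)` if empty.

Pairs (a,b) with same course, a.grade < b.grade, a.id < b.id.
course groups: AR120:{3,12,33,39} BI210:{9,32,36,42} MA110:{4,6,28,31} PH150:{5,26}
Ordered by (a.id, b.id); first 4.

4 | 6 ; 4 | 28 ; 6 | 28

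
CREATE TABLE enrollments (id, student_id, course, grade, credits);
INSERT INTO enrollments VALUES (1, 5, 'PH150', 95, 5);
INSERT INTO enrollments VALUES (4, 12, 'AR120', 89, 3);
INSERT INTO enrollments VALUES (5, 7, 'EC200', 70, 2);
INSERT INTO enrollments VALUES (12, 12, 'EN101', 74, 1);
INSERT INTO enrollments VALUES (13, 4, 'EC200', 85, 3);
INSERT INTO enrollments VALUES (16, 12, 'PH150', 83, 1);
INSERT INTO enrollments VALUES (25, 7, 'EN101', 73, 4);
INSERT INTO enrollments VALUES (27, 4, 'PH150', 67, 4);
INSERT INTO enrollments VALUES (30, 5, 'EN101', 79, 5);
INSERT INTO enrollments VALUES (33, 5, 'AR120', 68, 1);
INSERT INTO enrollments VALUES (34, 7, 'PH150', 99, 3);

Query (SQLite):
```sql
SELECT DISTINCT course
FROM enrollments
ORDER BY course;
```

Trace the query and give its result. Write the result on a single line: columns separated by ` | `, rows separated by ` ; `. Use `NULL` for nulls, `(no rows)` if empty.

AR120 ; EC200 ; EN101 ; PH150

Collect distinct course values from enrollments.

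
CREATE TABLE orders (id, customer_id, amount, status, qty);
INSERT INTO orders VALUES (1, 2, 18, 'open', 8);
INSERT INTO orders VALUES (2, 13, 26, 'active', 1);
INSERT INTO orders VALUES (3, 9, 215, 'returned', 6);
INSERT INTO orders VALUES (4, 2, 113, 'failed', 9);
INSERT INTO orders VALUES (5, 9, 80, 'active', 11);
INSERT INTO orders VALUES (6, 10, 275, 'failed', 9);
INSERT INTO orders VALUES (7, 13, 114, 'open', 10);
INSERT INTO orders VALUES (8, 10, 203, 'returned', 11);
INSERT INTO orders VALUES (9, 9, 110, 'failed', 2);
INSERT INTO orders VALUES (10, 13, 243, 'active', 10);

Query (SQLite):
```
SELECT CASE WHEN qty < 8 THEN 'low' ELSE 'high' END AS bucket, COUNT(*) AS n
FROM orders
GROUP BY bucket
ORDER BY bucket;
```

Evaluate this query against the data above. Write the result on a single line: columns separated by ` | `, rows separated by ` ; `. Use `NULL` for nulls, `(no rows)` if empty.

high | 7 ; low | 3

Bucket rows by qty < 8 → 'low' else 'high'; count each bucket.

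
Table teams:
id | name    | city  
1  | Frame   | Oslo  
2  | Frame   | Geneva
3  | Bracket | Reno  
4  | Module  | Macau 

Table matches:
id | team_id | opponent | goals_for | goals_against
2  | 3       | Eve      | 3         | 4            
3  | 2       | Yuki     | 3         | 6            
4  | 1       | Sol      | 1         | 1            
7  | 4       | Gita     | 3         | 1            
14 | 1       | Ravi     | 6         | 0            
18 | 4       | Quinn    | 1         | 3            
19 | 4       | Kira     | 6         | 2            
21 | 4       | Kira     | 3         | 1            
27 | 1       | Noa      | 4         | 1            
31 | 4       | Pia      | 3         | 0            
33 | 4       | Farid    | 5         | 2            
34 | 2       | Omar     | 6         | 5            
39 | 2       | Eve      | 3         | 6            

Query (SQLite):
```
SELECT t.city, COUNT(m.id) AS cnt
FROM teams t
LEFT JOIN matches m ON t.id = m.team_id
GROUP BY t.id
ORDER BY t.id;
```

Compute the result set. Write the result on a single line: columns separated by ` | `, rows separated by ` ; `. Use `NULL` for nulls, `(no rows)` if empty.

LEFT JOIN keeps every teams row; unmatched ones get NULL for matches columns.
Group by teams.id and compute COUNT(m.id). COUNT(col) of an all-NULL group is 0.
  1: ids {4, 14, 27} → COUNT(m.id)=3
  2: ids {3, 34, 39} → COUNT(m.id)=3
  3: ids {2} → COUNT(m.id)=1
  4: ids {7, 18, 19, 21, 31, 33} → COUNT(m.id)=6

Oslo | 3 ; Geneva | 3 ; Reno | 1 ; Macau | 6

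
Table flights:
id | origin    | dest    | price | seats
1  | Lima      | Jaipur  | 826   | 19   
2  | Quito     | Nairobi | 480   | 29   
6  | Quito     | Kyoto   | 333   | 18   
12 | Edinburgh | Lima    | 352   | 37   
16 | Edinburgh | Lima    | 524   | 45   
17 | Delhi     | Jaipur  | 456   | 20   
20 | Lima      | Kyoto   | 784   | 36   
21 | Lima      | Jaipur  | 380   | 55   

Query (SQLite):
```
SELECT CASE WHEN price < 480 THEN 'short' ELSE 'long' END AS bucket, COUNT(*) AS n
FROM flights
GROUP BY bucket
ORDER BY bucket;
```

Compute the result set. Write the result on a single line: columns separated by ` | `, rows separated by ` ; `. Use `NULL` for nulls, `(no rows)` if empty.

Bucket rows by price < 480 → 'short' else 'long'; count each bucket.

long | 4 ; short | 4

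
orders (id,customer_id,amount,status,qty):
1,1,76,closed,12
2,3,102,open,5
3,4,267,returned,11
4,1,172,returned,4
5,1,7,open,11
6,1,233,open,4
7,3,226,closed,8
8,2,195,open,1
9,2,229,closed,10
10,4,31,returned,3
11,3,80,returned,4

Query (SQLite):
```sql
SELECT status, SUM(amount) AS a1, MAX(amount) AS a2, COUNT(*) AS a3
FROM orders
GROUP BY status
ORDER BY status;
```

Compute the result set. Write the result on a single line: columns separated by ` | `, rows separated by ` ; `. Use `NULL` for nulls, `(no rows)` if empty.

closed | 531 | 229 | 3 ; open | 537 | 233 | 4 ; returned | 550 | 267 | 4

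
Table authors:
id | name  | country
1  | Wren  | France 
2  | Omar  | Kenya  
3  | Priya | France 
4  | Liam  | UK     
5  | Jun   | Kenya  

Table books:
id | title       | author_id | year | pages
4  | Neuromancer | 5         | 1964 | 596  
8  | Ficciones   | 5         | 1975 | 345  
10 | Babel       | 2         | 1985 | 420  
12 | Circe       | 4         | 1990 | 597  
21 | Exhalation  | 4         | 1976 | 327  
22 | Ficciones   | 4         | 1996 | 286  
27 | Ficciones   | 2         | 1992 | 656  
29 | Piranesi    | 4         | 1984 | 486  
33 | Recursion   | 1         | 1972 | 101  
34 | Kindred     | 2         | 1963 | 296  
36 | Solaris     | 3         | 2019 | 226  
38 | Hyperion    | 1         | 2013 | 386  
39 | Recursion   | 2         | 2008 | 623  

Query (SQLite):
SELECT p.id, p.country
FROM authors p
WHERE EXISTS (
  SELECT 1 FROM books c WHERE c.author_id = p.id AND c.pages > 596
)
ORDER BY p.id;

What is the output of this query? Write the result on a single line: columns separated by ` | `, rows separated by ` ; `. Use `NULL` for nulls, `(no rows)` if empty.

2 | Kenya ; 4 | UK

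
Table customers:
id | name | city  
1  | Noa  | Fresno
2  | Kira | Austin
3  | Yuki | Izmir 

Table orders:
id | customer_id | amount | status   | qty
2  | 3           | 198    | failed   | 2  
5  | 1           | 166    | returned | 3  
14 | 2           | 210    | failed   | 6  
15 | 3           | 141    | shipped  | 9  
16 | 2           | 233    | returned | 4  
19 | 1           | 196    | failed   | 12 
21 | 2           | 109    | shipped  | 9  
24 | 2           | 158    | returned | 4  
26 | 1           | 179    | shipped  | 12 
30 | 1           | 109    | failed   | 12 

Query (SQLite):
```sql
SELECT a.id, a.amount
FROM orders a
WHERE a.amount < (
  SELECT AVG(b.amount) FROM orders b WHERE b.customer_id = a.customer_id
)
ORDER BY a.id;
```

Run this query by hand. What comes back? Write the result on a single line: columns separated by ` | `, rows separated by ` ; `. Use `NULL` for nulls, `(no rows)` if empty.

15 | 141 ; 21 | 109 ; 24 | 158 ; 30 | 109

For each orders row a, compute AVG(amount) over rows sharing a.customer_id.
Keep row a if a.amount < that per-group AVG.
  customer_id=1: AVG(amount) = 162.5
  customer_id=2: AVG(amount) = 177.5
  customer_id=3: AVG(amount) = 169.5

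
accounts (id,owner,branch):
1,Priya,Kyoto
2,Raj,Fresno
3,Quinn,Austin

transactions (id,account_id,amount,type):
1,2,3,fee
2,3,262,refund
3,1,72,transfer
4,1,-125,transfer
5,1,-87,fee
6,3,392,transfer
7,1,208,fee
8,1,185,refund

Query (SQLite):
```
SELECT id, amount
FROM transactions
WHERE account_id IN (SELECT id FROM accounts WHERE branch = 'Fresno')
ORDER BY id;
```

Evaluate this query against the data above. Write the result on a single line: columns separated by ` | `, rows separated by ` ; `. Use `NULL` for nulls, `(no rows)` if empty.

1 | 3

Inner query: accounts.id where branch = 'Fresno'.
Outer: keep transactions rows whose account_id is in that set.
Inner query → {2}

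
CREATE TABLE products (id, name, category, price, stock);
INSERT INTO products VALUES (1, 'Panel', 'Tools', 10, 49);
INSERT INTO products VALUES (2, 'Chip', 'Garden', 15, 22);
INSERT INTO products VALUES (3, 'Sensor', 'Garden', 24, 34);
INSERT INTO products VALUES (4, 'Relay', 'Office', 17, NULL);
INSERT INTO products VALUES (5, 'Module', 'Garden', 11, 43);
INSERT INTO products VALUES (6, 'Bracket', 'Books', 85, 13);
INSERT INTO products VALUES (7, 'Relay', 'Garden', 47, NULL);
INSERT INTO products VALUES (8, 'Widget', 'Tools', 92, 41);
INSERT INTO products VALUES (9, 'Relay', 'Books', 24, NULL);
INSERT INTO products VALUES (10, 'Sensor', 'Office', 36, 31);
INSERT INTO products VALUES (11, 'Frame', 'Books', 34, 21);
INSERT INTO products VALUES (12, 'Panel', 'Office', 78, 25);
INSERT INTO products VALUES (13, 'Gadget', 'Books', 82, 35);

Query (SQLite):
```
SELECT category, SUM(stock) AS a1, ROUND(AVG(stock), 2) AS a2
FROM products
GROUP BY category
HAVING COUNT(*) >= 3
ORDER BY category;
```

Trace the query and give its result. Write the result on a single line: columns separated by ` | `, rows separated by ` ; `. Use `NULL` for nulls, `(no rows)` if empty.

Group products by category.
Per group compute: SUM(stock), ROUND(AVG(stock), 2).
HAVING: drop groups with fewer than 3 rows.
  Books: ids {6, 9, 11, 13} → SUM(stock)=69, ROUND(AVG(stock), 2)=23
  Garden: ids {2, 3, 5, 7} → SUM(stock)=99, ROUND(AVG(stock), 2)=33
  Office: ids {4, 10, 12} → SUM(stock)=56, ROUND(AVG(stock), 2)=28
  Tools: ids {1, 8} → SUM(stock)=90, ROUND(AVG(stock), 2)=45

Books | 69 | 23 ; Garden | 99 | 33 ; Office | 56 | 28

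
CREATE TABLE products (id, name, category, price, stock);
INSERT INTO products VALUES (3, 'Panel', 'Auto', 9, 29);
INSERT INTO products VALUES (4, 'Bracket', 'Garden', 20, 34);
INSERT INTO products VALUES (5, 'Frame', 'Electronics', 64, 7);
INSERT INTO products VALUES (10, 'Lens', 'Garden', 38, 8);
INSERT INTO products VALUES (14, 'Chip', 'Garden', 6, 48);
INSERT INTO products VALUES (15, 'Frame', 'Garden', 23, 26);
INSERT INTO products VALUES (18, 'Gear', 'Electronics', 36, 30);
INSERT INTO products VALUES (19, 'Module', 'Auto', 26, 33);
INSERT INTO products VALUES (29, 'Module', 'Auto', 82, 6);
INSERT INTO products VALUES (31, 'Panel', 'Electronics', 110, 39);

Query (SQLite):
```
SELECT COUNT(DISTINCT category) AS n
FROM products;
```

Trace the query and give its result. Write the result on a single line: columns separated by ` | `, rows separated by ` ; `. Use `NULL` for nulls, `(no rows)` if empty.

3

Count distinct non-NULL category values.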